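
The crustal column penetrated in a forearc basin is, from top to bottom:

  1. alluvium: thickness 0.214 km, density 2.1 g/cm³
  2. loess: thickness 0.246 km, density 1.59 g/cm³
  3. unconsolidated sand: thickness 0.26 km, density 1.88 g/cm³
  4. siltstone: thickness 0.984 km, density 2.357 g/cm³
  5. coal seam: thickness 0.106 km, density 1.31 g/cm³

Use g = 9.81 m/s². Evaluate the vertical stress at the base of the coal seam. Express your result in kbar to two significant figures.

alluvium: 2100 kg/m³ × 9.81 m/s² × 214 m = 4.409×10^6 Pa = 0.04409 kbar
loess: 1590 kg/m³ × 9.81 m/s² × 246 m = 3.837×10^6 Pa = 0.03837 kbar
unconsolidated sand: 1880 kg/m³ × 9.81 m/s² × 260 m = 4.795×10^6 Pa = 0.04795 kbar
siltstone: 2357 kg/m³ × 9.81 m/s² × 984 m = 2.275×10^7 Pa = 0.2275 kbar
coal seam: 1310 kg/m³ × 9.81 m/s² × 106 m = 1.362×10^6 Pa = 0.01362 kbar
Total = 0.04409 + 0.03837 + 0.04795 + 0.2275 + 0.01362 = 0.37155 kbar

0.37 kbar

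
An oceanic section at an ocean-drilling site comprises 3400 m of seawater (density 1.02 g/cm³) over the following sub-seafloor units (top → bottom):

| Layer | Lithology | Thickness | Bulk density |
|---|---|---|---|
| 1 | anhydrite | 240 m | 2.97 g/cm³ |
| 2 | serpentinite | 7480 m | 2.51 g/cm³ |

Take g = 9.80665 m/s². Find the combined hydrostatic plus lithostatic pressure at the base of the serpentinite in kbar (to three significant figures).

seawater: 1020 kg/m³ × 9.80665 m/s² × 3400 m = 3.401×10^7 Pa = 0.3401 kbar
anhydrite: 2970 kg/m³ × 9.80665 m/s² × 240 m = 6.990×10^6 Pa = 0.06990 kbar
serpentinite: 2510 kg/m³ × 9.80665 m/s² × 7480 m = 1.841×10^8 Pa = 1.841 kbar
Total = 0.3401 + 0.06990 + 1.841 = 2.2512 kbar

2.25 kbar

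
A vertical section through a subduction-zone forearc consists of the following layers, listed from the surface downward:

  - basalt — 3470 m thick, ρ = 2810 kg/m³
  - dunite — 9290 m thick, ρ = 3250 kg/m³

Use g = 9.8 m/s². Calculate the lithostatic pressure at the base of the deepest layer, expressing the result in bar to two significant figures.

basalt: 2810 kg/m³ × 9.8 m/s² × 3470 m = 9.556×10^7 Pa = 955.6 bar
dunite: 3250 kg/m³ × 9.8 m/s² × 9290 m = 2.959×10^8 Pa = 2959 bar
Total = 955.6 + 2959 = 3914.4 bar

3900 bar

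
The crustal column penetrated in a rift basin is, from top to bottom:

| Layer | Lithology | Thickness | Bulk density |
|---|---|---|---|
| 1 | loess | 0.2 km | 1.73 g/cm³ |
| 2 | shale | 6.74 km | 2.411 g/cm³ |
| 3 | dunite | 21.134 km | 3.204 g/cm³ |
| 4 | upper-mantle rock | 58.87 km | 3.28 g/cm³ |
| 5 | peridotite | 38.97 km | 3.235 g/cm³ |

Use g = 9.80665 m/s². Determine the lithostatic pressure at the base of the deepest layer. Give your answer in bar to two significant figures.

loess: 1730 kg/m³ × 9.80665 m/s² × 200 m = 3.393×10^6 Pa = 33.93 bar
shale: 2411 kg/m³ × 9.80665 m/s² × 6740 m = 1.594×10^8 Pa = 1594 bar
dunite: 3204 kg/m³ × 9.80665 m/s² × 21134 m = 6.640×10^8 Pa = 6640 bar
upper-mantle rock: 3280 kg/m³ × 9.80665 m/s² × 58870 m = 1.894×10^9 Pa = 18936 bar
peridotite: 3235 kg/m³ × 9.80665 m/s² × 38970 m = 1.236×10^9 Pa = 12363 bar
Total = 33.93 + 1594 + 6640 + 18936 + 12363 = 39567 bar

40000 bar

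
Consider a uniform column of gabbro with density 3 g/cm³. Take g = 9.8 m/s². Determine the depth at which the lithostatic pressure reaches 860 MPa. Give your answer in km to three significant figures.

29.3 km

h = P/(ρg) = 860 MPa / (3000 kg/m³ × 9.8 m/s²) = 8.600×10^8 Pa / 29400 Pa/m = 29252 m
= 29.252 km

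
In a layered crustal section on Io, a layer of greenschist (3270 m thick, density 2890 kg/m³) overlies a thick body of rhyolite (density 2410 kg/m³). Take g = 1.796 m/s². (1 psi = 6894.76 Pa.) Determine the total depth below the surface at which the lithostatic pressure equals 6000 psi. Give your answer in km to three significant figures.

8.91 km

Pressure at base of upper layers: 2890×1.796×3270 = 1.697×10^7 Pa = 2462 psi
Remaining pressure to be supplied by rhyolite: 4.137×10^7 − 1.697×10^7 = 2.440×10^7 Pa
Additional depth in rhyolite = 2.440×10^7 Pa / (2410 kg/m³ × 1.796 m/s²) = 5636.3 m
Total depth = 3270 m + 5636.3 m = 8906.3 m
= 8.9063 km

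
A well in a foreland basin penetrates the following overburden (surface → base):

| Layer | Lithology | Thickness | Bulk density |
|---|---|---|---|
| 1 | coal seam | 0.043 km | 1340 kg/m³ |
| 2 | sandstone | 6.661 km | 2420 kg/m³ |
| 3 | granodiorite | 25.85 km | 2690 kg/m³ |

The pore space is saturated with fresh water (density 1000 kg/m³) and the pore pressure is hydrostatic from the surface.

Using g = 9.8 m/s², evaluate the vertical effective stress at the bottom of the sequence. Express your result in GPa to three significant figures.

0.521 GPa

Overburden (lithostatic) stress σ_v:
coal seam: 1340 kg/m³ × 9.8 m/s² × 43 m = 5.647×10^5 Pa = 0.5647 MPa
sandstone: 2420 kg/m³ × 9.8 m/s² × 6661 m = 1.580×10^8 Pa = 158.0 MPa
granodiorite: 2690 kg/m³ × 9.8 m/s² × 25850 m = 6.815×10^8 Pa = 681.5 MPa
Total = 0.5647 + 158.0 + 681.5 = 839.99 MPa
Pore pressure P_p = 1000 kg/m³ × 9.8 m/s² × 32554 m = 3.190×10^8 Pa = 319.0 MPa
Effective stress σ' = σ_v − P_p = 840.0 − 319.0 = 520.97 MPa = 0.52097 GPa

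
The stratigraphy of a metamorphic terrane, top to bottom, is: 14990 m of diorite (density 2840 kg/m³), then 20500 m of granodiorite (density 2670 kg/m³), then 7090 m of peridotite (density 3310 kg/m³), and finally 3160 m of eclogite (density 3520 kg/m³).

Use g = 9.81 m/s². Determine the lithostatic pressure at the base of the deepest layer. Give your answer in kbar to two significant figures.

13 kbar

diorite: 2840 kg/m³ × 9.81 m/s² × 14990 m = 4.176×10^8 Pa = 4.176 kbar
granodiorite: 2670 kg/m³ × 9.81 m/s² × 20500 m = 5.370×10^8 Pa = 5.370 kbar
peridotite: 3310 kg/m³ × 9.81 m/s² × 7090 m = 2.302×10^8 Pa = 2.302 kbar
eclogite: 3520 kg/m³ × 9.81 m/s² × 3160 m = 1.091×10^8 Pa = 1.091 kbar
Total = 4.176 + 5.370 + 2.302 + 1.091 = 12.939 kbar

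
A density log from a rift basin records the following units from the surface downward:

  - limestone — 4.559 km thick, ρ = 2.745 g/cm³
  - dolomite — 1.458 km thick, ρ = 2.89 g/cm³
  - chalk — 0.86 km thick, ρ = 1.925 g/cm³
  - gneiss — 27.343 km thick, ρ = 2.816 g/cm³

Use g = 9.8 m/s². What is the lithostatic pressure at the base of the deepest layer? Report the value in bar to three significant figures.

9350 bar

limestone: 2745 kg/m³ × 9.8 m/s² × 4559 m = 1.226×10^8 Pa = 1226 bar
dolomite: 2890 kg/m³ × 9.8 m/s² × 1458 m = 4.129×10^7 Pa = 412.9 bar
chalk: 1925 kg/m³ × 9.8 m/s² × 860 m = 1.622×10^7 Pa = 162.2 bar
gneiss: 2816 kg/m³ × 9.8 m/s² × 27343 m = 7.546×10^8 Pa = 7546 bar
Total = 1226 + 412.9 + 162.2 + 7546 = 9347.4 bar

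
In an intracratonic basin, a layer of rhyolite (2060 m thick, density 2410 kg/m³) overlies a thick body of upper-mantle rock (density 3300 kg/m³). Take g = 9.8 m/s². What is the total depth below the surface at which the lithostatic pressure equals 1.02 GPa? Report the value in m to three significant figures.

Pressure at base of upper layers: 2410×9.8×2060 = 4.865×10^7 Pa = 0.04865 GPa
Remaining pressure to be supplied by upper-mantle rock: 1.020×10^9 − 4.865×10^7 = 9.713×10^8 Pa
Additional depth in upper-mantle rock = 9.713×10^8 Pa / (3300 kg/m³ × 9.8 m/s²) = 30035 m
Total depth = 2060 m + 30035 m = 32095 m

32100 m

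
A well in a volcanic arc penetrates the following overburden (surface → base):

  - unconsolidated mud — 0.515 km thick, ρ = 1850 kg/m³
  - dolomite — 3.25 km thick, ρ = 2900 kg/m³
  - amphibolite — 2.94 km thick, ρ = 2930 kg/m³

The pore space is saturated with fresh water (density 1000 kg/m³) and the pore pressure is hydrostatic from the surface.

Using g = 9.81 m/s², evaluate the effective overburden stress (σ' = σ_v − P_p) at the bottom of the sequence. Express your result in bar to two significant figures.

Overburden (lithostatic) stress σ_v:
unconsolidated mud: 1850 kg/m³ × 9.81 m/s² × 515 m = 9.346×10^6 Pa = 9.346 MPa
dolomite: 2900 kg/m³ × 9.81 m/s² × 3250 m = 9.246×10^7 Pa = 92.46 MPa
amphibolite: 2930 kg/m³ × 9.81 m/s² × 2940 m = 8.451×10^7 Pa = 84.51 MPa
Total = 9.346 + 92.46 + 84.51 = 186.31 MPa
Pore pressure P_p = 1000 kg/m³ × 9.81 m/s² × 6705 m = 6.578×10^7 Pa = 65.78 MPa
Effective stress σ' = σ_v − P_p = 186.3 − 65.78 = 120.53 MPa = 1205.3 bar

1200 bar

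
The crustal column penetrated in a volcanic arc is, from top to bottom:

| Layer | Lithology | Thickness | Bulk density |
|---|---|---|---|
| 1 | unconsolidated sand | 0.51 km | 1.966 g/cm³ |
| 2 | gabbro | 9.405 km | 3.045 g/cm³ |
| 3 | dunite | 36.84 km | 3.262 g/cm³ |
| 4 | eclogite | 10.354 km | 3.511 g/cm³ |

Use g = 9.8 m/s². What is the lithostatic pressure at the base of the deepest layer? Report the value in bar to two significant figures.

unconsolidated sand: 1966 kg/m³ × 9.8 m/s² × 510 m = 9.826×10^6 Pa = 98.26 bar
gabbro: 3045 kg/m³ × 9.8 m/s² × 9405 m = 2.807×10^8 Pa = 2807 bar
dunite: 3262 kg/m³ × 9.8 m/s² × 36840 m = 1.178×10^9 Pa = 11777 bar
eclogite: 3511 kg/m³ × 9.8 m/s² × 10354 m = 3.563×10^8 Pa = 3563 bar
Total = 98.26 + 2807 + 11777 + 3563 = 18244 bar

18000 bar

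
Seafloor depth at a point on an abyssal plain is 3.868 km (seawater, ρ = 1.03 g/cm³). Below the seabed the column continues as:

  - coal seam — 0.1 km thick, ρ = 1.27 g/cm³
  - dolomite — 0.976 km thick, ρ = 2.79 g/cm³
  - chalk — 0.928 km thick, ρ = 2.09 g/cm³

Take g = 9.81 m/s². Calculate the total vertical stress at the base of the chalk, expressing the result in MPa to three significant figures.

86.1 MPa

seawater: 1030 kg/m³ × 9.81 m/s² × 3868 m = 3.908×10^7 Pa = 39.08 MPa
coal seam: 1270 kg/m³ × 9.81 m/s² × 100 m = 1.246×10^6 Pa = 1.246 MPa
dolomite: 2790 kg/m³ × 9.81 m/s² × 976 m = 2.671×10^7 Pa = 26.71 MPa
chalk: 2090 kg/m³ × 9.81 m/s² × 928 m = 1.903×10^7 Pa = 19.03 MPa
Total = 39.08 + 1.246 + 26.71 + 19.03 = 86.069 MPa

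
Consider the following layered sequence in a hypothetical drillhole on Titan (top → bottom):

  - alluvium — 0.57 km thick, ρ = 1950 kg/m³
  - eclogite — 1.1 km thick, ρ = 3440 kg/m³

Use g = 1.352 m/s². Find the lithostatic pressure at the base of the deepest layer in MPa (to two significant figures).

alluvium: 1950 kg/m³ × 1.352 m/s² × 570 m = 1.503×10^6 Pa = 1.503 MPa
eclogite: 3440 kg/m³ × 1.352 m/s² × 1100 m = 5.116×10^6 Pa = 5.116 MPa
Total = 1.503 + 5.116 = 6.6187 MPa

6.6 MPa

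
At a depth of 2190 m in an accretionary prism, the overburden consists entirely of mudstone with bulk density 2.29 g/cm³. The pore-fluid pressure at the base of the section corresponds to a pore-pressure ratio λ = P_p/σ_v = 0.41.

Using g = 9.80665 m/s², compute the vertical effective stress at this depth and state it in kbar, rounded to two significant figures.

Overburden (lithostatic) stress σ_v:
mudstone: 2290 kg/m³ × 9.80665 m/s² × 2190 m = 4.918×10^7 Pa = 49.18 MPa
Pore pressure P_p = λ·σ_v = 0.41 × 49.18 MPa = 20.16 MPa
Effective stress σ' = σ_v − P_p = 49.18 − 20.16 = 29.017 MPa = 0.29017 kbar

0.29 kbar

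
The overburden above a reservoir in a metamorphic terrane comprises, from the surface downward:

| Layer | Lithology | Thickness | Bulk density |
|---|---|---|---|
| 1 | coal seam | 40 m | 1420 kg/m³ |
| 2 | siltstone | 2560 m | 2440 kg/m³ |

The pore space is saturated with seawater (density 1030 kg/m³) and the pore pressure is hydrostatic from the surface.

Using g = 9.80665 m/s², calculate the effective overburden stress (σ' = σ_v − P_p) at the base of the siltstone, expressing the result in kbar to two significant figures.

Overburden (lithostatic) stress σ_v:
coal seam: 1420 kg/m³ × 9.80665 m/s² × 40 m = 5.570×10^5 Pa = 0.5570 MPa
siltstone: 2440 kg/m³ × 9.80665 m/s² × 2560 m = 6.126×10^7 Pa = 61.26 MPa
Total = 0.5570 + 61.26 = 61.813 MPa
Pore pressure P_p = 1030 kg/m³ × 9.80665 m/s² × 2600 m = 2.626×10^7 Pa = 26.26 MPa
Effective stress σ' = σ_v − P_p = 61.81 − 26.26 = 35.551 MPa = 0.35551 kbar

0.36 kbar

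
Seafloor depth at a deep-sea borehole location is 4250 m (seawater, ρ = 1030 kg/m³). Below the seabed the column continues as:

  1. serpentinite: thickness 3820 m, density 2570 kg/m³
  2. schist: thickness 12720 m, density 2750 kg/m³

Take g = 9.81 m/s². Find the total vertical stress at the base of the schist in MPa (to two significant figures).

480 MPa

seawater: 1030 kg/m³ × 9.81 m/s² × 4250 m = 4.294×10^7 Pa = 42.94 MPa
serpentinite: 2570 kg/m³ × 9.81 m/s² × 3820 m = 9.631×10^7 Pa = 96.31 MPa
schist: 2750 kg/m³ × 9.81 m/s² × 12720 m = 3.432×10^8 Pa = 343.2 MPa
Total = 42.94 + 96.31 + 343.2 = 482.41 MPa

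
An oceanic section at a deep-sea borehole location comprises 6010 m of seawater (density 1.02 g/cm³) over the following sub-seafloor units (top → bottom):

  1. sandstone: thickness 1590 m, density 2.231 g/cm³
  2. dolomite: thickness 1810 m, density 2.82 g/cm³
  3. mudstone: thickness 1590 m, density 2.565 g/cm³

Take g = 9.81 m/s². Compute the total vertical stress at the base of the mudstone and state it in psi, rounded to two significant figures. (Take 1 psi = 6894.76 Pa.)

seawater: 1020 kg/m³ × 9.81 m/s² × 6010 m = 6.014×10^7 Pa = 8722 psi
sandstone: 2231 kg/m³ × 9.81 m/s² × 1590 m = 3.480×10^7 Pa = 5047 psi
dolomite: 2820 kg/m³ × 9.81 m/s² × 1810 m = 5.007×10^7 Pa = 7262 psi
mudstone: 2565 kg/m³ × 9.81 m/s² × 1590 m = 4.001×10^7 Pa = 5803 psi
Total = 8722 + 5047 + 7262 + 5803 = 26834 psi

27000 psi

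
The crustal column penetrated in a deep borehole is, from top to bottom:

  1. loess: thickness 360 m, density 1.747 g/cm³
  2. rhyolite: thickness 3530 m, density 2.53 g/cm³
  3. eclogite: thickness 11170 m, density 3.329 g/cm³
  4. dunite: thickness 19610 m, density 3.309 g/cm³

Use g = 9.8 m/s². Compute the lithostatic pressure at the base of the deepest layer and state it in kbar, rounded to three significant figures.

10.9 kbar

loess: 1747 kg/m³ × 9.8 m/s² × 360 m = 6.163×10^6 Pa = 0.06163 kbar
rhyolite: 2530 kg/m³ × 9.8 m/s² × 3530 m = 8.752×10^7 Pa = 0.8752 kbar
eclogite: 3329 kg/m³ × 9.8 m/s² × 11170 m = 3.644×10^8 Pa = 3.644 kbar
dunite: 3309 kg/m³ × 9.8 m/s² × 19610 m = 6.359×10^8 Pa = 6.359 kbar
Total = 0.06163 + 0.8752 + 3.644 + 6.359 = 10.940 kbar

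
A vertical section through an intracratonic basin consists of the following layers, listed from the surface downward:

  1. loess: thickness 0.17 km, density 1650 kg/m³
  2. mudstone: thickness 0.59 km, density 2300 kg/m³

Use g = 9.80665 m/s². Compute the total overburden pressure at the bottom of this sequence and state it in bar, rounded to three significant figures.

161 bar

loess: 1650 kg/m³ × 9.80665 m/s² × 170 m = 2.751×10^6 Pa = 27.51 bar
mudstone: 2300 kg/m³ × 9.80665 m/s² × 590 m = 1.331×10^7 Pa = 133.1 bar
Total = 27.51 + 133.1 = 160.58 bar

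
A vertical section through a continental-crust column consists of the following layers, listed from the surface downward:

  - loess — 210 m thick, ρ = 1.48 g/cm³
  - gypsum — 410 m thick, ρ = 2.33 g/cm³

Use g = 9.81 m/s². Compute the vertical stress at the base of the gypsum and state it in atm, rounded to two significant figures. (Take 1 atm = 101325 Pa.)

loess: 1480 kg/m³ × 9.81 m/s² × 210 m = 3.049×10^6 Pa = 30.09 atm
gypsum: 2330 kg/m³ × 9.81 m/s² × 410 m = 9.371×10^6 Pa = 92.49 atm
Total = 30.09 + 92.49 = 122.58 atm

120 atm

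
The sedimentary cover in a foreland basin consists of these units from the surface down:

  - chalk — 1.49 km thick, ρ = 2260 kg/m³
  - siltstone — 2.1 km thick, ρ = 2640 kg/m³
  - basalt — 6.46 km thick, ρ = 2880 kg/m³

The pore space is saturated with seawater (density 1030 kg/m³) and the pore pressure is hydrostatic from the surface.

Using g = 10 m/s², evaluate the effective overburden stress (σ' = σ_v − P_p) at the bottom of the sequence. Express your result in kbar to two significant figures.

1.7 kbar

Overburden (lithostatic) stress σ_v:
chalk: 2260 kg/m³ × 10 m/s² × 1490 m = 3.367×10^7 Pa = 33.67 MPa
siltstone: 2640 kg/m³ × 10 m/s² × 2100 m = 5.544×10^7 Pa = 55.44 MPa
basalt: 2880 kg/m³ × 10 m/s² × 6460 m = 1.860×10^8 Pa = 186.0 MPa
Total = 33.67 + 55.44 + 186.0 = 275.16 MPa
Pore pressure P_p = 1030 kg/m³ × 10 m/s² × 10050 m = 1.035×10^8 Pa = 103.5 MPa
Effective stress σ' = σ_v − P_p = 275.2 − 103.5 = 171.65 MPa = 1.7165 kbar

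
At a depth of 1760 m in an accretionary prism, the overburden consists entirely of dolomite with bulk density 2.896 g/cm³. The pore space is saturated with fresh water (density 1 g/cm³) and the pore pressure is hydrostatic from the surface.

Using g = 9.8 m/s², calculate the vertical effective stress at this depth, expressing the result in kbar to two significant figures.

0.33 kbar

Overburden (lithostatic) stress σ_v:
dolomite: 2896 kg/m³ × 9.8 m/s² × 1760 m = 4.995×10^7 Pa = 49.95 MPa
Pore pressure P_p = 1000 kg/m³ × 9.8 m/s² × 1760 m = 1.725×10^7 Pa = 17.25 MPa
Effective stress σ' = σ_v − P_p = 49.95 − 17.25 = 32.702 MPa = 0.32702 kbar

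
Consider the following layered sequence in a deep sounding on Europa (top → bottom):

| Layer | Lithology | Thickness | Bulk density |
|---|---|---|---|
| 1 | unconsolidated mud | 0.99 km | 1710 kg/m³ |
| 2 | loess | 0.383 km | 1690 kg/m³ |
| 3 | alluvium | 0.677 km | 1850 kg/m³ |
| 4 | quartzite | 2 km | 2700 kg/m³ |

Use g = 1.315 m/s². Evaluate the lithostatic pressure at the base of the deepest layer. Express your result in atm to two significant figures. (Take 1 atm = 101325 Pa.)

120 atm

unconsolidated mud: 1710 kg/m³ × 1.315 m/s² × 990 m = 2.226×10^6 Pa = 21.97 atm
loess: 1690 kg/m³ × 1.315 m/s² × 383 m = 8.512×10^5 Pa = 8.400 atm
alluvium: 1850 kg/m³ × 1.315 m/s² × 677 m = 1.647×10^6 Pa = 16.25 atm
quartzite: 2700 kg/m³ × 1.315 m/s² × 2000 m = 7.101×10^6 Pa = 70.08 atm
Total = 21.97 + 8.400 + 16.25 + 70.08 = 116.71 atm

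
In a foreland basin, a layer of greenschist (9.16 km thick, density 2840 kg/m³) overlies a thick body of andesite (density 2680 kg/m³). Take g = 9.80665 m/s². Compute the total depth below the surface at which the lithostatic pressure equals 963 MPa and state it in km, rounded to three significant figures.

Pressure at base of upper layers: 2840×9.80665×9160 = 2.551×10^8 Pa = 255.1 MPa
Remaining pressure to be supplied by andesite: 9.630×10^8 − 2.551×10^8 = 7.079×10^8 Pa
Additional depth in andesite = 7.079×10^8 Pa / (2680 kg/m³ × 9.80665 m/s²) = 26934 m
Total depth = 9160 m + 26934 m = 36094 m
= 36.094 km

36.1 km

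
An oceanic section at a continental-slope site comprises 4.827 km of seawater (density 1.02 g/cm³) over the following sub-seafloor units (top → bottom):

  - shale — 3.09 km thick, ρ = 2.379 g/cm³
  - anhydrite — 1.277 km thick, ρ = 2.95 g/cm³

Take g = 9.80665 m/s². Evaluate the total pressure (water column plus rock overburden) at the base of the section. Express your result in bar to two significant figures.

1600 bar

seawater: 1020 kg/m³ × 9.80665 m/s² × 4827 m = 4.828×10^7 Pa = 482.8 bar
shale: 2379 kg/m³ × 9.80665 m/s² × 3090 m = 7.209×10^7 Pa = 720.9 bar
anhydrite: 2950 kg/m³ × 9.80665 m/s² × 1277 m = 3.694×10^7 Pa = 369.4 bar
Total = 482.8 + 720.9 + 369.4 = 1573.2 bar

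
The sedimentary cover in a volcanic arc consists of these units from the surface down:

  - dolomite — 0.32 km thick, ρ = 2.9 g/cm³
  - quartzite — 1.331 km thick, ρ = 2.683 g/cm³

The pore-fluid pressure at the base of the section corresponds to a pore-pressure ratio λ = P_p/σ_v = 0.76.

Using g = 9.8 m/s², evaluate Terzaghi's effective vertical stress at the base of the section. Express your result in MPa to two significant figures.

11 MPa

Overburden (lithostatic) stress σ_v:
dolomite: 2900 kg/m³ × 9.8 m/s² × 320 m = 9.094×10^6 Pa = 9.094 MPa
quartzite: 2683 kg/m³ × 9.8 m/s² × 1331 m = 3.500×10^7 Pa = 35.00 MPa
Total = 9.094 + 35.00 = 44.091 MPa
Pore pressure P_p = λ·σ_v = 0.76 × 44.09 MPa = 33.51 MPa
Effective stress σ' = σ_v − P_p = 44.09 − 33.51 = 10.582 MPa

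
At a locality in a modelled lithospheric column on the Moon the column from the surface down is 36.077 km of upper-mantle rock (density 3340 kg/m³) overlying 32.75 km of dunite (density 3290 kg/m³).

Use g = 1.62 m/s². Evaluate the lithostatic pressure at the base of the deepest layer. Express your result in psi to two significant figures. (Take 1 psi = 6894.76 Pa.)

upper-mantle rock: 3340 kg/m³ × 1.62 m/s² × 36077 m = 1.952×10^8 Pa = 28312 psi
dunite: 3290 kg/m³ × 1.62 m/s² × 32750 m = 1.746×10^8 Pa = 25316 psi
Total = 28312 + 25316 = 53629 psi

54000 psi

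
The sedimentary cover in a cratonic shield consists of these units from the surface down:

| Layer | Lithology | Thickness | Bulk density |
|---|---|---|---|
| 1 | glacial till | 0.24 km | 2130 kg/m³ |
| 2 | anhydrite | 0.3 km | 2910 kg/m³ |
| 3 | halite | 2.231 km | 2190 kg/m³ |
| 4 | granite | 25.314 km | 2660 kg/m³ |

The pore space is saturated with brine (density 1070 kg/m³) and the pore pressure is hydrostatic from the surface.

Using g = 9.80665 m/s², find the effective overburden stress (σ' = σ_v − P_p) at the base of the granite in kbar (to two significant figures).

4.3 kbar

Overburden (lithostatic) stress σ_v:
glacial till: 2130 kg/m³ × 9.80665 m/s² × 240 m = 5.013×10^6 Pa = 5.013 MPa
anhydrite: 2910 kg/m³ × 9.80665 m/s² × 300 m = 8.561×10^6 Pa = 8.561 MPa
halite: 2190 kg/m³ × 9.80665 m/s² × 2231 m = 4.791×10^7 Pa = 47.91 MPa
granite: 2660 kg/m³ × 9.80665 m/s² × 25314 m = 6.603×10^8 Pa = 660.3 MPa
Total = 5.013 + 8.561 + 47.91 + 660.3 = 721.82 MPa
Pore pressure P_p = 1070 kg/m³ × 9.80665 m/s² × 28085 m = 2.947×10^8 Pa = 294.7 MPa
Effective stress σ' = σ_v − P_p = 721.8 − 294.7 = 427.12 MPa = 4.2712 kbar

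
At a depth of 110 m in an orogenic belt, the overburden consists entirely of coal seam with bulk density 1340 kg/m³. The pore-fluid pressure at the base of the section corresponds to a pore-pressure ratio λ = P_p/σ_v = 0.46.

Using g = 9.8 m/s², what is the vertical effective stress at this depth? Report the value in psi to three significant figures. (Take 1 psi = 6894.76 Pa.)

Overburden (lithostatic) stress σ_v:
coal seam: 1340 kg/m³ × 9.8 m/s² × 110 m = 1.445×10^6 Pa = 1.445 MPa
Pore pressure P_p = λ·σ_v = 0.46 × 1.445 MPa = 0.6645 MPa
Effective stress σ' = σ_v − P_p = 1.445 − 0.6645 = 0.78004 MPa = 113.14 psi

113 psi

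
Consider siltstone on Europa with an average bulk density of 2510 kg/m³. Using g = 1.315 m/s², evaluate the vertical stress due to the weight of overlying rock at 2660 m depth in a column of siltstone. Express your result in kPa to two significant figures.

8800 kPa

siltstone: 2510 kg/m³ × 1.315 m/s² × 2660 m = 8.780×10^6 Pa = 8780 kPa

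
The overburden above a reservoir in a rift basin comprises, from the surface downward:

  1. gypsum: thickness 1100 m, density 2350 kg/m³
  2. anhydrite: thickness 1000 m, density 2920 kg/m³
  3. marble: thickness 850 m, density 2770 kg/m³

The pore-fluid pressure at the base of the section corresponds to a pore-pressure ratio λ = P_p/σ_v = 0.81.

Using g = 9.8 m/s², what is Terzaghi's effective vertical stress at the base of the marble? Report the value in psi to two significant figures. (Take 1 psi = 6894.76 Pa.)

2100 psi

Overburden (lithostatic) stress σ_v:
gypsum: 2350 kg/m³ × 9.8 m/s² × 1100 m = 2.533×10^7 Pa = 25.33 MPa
anhydrite: 2920 kg/m³ × 9.8 m/s² × 1000 m = 2.862×10^7 Pa = 28.62 MPa
marble: 2770 kg/m³ × 9.8 m/s² × 850 m = 2.307×10^7 Pa = 23.07 MPa
Total = 25.33 + 28.62 + 23.07 = 77.023 MPa
Pore pressure P_p = λ·σ_v = 0.81 × 77.02 MPa = 62.39 MPa
Effective stress σ' = σ_v − P_p = 77.02 − 62.39 = 14.634 MPa = 2122.5 psi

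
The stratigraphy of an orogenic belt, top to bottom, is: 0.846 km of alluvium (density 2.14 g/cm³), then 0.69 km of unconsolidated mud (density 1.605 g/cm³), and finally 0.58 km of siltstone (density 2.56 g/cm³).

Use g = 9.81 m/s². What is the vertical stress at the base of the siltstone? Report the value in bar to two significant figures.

430 bar

alluvium: 2140 kg/m³ × 9.81 m/s² × 846 m = 1.776×10^7 Pa = 177.6 bar
unconsolidated mud: 1605 kg/m³ × 9.81 m/s² × 690 m = 1.086×10^7 Pa = 108.6 bar
siltstone: 2560 kg/m³ × 9.81 m/s² × 580 m = 1.457×10^7 Pa = 145.7 bar
Total = 177.6 + 108.6 + 145.7 = 431.90 bar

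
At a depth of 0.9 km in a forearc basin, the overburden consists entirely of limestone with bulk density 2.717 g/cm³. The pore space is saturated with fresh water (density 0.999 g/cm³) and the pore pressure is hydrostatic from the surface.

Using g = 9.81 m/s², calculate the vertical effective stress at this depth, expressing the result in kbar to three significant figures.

0.152 kbar

Overburden (lithostatic) stress σ_v:
limestone: 2717 kg/m³ × 9.81 m/s² × 900 m = 2.399×10^7 Pa = 23.99 MPa
Pore pressure P_p = 999 kg/m³ × 9.81 m/s² × 900 m = 8.820×10^6 Pa = 8.820 MPa
Effective stress σ' = σ_v − P_p = 23.99 − 8.820 = 15.168 MPa = 0.15168 kbar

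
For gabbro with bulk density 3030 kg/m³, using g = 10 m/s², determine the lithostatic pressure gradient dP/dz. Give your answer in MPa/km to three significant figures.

dP/dz = ρg = 3030 kg/m³ × 10 m/s² = 30300 Pa/m
= 30300 Pa/m × (1 MPa/km / 1000.0 Pa/m) = 30.300 MPa/km

30.3 MPa/km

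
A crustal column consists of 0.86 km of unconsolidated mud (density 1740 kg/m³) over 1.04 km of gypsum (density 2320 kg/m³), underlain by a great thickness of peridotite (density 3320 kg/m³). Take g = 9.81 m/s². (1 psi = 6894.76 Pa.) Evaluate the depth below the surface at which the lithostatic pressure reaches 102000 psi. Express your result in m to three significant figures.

22300 m

Pressure at base of upper layers: 1740×9.81×860 + 2320×9.81×1040 = 3.835×10^7 Pa = 5562 psi
Remaining pressure to be supplied by peridotite: 7.033×10^8 − 3.835×10^7 = 6.649×10^8 Pa
Additional depth in peridotite = 6.649×10^8 Pa / (3320 kg/m³ × 9.81 m/s²) = 20415 m
Total depth = 1900 m + 20415 m = 22315 m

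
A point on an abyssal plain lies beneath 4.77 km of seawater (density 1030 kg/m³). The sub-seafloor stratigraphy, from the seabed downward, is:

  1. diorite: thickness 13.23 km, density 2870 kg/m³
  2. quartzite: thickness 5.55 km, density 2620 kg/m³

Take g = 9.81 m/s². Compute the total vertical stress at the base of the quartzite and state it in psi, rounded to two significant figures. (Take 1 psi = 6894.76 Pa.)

seawater: 1030 kg/m³ × 9.81 m/s² × 4770 m = 4.820×10^7 Pa = 6990 psi
diorite: 2870 kg/m³ × 9.81 m/s² × 13230 m = 3.725×10^8 Pa = 54025 psi
quartzite: 2620 kg/m³ × 9.81 m/s² × 5550 m = 1.426×10^8 Pa = 20689 psi
Total = 6990 + 54025 + 20689 = 81704 psi

82000 psi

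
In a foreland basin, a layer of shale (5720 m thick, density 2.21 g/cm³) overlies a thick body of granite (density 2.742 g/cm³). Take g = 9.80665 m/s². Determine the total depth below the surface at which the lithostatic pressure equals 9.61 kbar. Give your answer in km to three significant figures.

Pressure at base of upper layers: 2210×9.80665×5720 = 1.240×10^8 Pa = 1.240 kbar
Remaining pressure to be supplied by granite: 9.610×10^8 − 1.240×10^8 = 8.370×10^8 Pa
Additional depth in granite = 8.370×10^8 Pa / (2742 kg/m³ × 9.80665 m/s²) = 31128 m
Total depth = 5720 m + 31128 m = 36848 m
= 36.848 km

36.8 km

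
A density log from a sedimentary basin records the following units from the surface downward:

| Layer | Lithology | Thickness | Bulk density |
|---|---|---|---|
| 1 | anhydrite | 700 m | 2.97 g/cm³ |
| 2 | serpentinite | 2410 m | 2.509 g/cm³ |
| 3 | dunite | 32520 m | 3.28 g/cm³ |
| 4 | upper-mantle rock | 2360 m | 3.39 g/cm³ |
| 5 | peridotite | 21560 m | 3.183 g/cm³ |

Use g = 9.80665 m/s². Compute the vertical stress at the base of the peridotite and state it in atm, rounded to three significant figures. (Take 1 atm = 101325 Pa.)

anhydrite: 2970 kg/m³ × 9.80665 m/s² × 700 m = 2.039×10^7 Pa = 201.2 atm
serpentinite: 2509 kg/m³ × 9.80665 m/s² × 2410 m = 5.930×10^7 Pa = 585.2 atm
dunite: 3280 kg/m³ × 9.80665 m/s² × 32520 m = 1.046×10^9 Pa = 10324 atm
upper-mantle rock: 3390 kg/m³ × 9.80665 m/s² × 2360 m = 7.846×10^7 Pa = 774.3 atm
peridotite: 3183 kg/m³ × 9.80665 m/s² × 21560 m = 6.730×10^8 Pa = 6642 atm
Total = 201.2 + 585.2 + 10324 + 774.3 + 6642 = 18526 atm

18500 atm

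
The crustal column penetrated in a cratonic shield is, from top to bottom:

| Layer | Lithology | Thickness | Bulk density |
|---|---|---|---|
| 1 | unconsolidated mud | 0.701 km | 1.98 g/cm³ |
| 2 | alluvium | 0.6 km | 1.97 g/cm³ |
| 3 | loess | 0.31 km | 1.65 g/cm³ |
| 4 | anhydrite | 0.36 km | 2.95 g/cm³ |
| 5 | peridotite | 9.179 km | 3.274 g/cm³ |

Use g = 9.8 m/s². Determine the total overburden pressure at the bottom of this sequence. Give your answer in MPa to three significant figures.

335 MPa

unconsolidated mud: 1980 kg/m³ × 9.8 m/s² × 701 m = 1.360×10^7 Pa = 13.60 MPa
alluvium: 1970 kg/m³ × 9.8 m/s² × 600 m = 1.158×10^7 Pa = 11.58 MPa
loess: 1650 kg/m³ × 9.8 m/s² × 310 m = 5.013×10^6 Pa = 5.013 MPa
anhydrite: 2950 kg/m³ × 9.8 m/s² × 360 m = 1.041×10^7 Pa = 10.41 MPa
peridotite: 3274 kg/m³ × 9.8 m/s² × 9179 m = 2.945×10^8 Pa = 294.5 MPa
Total = 13.60 + 11.58 + 5.013 + 10.41 + 294.5 = 335.12 MPa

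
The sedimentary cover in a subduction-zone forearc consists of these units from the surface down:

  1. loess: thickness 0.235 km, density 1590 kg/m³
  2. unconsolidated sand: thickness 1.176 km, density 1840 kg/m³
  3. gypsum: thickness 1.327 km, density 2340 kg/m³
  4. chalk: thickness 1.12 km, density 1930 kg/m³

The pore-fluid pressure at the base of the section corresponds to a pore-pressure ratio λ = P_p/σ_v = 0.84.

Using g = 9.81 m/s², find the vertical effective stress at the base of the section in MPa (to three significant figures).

Overburden (lithostatic) stress σ_v:
loess: 1590 kg/m³ × 9.81 m/s² × 235 m = 3.666×10^6 Pa = 3.666 MPa
unconsolidated sand: 1840 kg/m³ × 9.81 m/s² × 1176 m = 2.123×10^7 Pa = 21.23 MPa
gypsum: 2340 kg/m³ × 9.81 m/s² × 1327 m = 3.046×10^7 Pa = 30.46 MPa
chalk: 1930 kg/m³ × 9.81 m/s² × 1120 m = 2.121×10^7 Pa = 21.21 MPa
Total = 3.666 + 21.23 + 30.46 + 21.21 = 76.560 MPa
Pore pressure P_p = λ·σ_v = 0.84 × 76.56 MPa = 64.31 MPa
Effective stress σ' = σ_v − P_p = 76.56 − 64.31 = 12.250 MPa

12.2 MPa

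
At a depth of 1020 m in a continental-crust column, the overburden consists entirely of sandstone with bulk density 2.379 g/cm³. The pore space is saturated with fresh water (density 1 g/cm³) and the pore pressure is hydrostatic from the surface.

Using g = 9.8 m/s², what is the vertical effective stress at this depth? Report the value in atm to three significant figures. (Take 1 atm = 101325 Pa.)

136 atm

Overburden (lithostatic) stress σ_v:
sandstone: 2379 kg/m³ × 9.8 m/s² × 1020 m = 2.378×10^7 Pa = 23.78 MPa
Pore pressure P_p = 1000 kg/m³ × 9.8 m/s² × 1020 m = 9.996×10^6 Pa = 9.996 MPa
Effective stress σ' = σ_v − P_p = 23.78 − 9.996 = 13.784 MPa = 136.04 atm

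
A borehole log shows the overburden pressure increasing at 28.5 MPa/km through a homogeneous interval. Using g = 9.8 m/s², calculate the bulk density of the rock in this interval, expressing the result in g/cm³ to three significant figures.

ρ = (dP/dz)/g = 28.5 MPa/km / 9.8 m/s² = 28500 Pa/m / 9.8 m/s² = 2908.2 kg/m³
= 2.908 g/cm³

2.91 g/cm³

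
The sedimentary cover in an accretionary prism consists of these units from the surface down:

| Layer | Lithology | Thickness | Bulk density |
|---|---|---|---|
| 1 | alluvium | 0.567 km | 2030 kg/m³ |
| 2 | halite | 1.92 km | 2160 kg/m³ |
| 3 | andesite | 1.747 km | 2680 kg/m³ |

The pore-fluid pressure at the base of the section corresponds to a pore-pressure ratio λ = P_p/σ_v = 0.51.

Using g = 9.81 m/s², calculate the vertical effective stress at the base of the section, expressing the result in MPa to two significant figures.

48 MPa

Overburden (lithostatic) stress σ_v:
alluvium: 2030 kg/m³ × 9.81 m/s² × 567 m = 1.129×10^7 Pa = 11.29 MPa
halite: 2160 kg/m³ × 9.81 m/s² × 1920 m = 4.068×10^7 Pa = 40.68 MPa
andesite: 2680 kg/m³ × 9.81 m/s² × 1747 m = 4.593×10^7 Pa = 45.93 MPa
Total = 11.29 + 40.68 + 45.93 = 97.905 MPa
Pore pressure P_p = λ·σ_v = 0.51 × 97.91 MPa = 49.93 MPa
Effective stress σ' = σ_v − P_p = 97.91 − 49.93 = 47.974 MPa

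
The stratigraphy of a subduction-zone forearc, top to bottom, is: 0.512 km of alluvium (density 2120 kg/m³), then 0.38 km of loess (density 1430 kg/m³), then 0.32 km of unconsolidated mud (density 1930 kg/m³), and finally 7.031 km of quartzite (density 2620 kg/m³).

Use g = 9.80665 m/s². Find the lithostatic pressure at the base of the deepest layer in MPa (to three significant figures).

203 MPa

alluvium: 2120 kg/m³ × 9.80665 m/s² × 512 m = 1.064×10^7 Pa = 10.64 MPa
loess: 1430 kg/m³ × 9.80665 m/s² × 380 m = 5.329×10^6 Pa = 5.329 MPa
unconsolidated mud: 1930 kg/m³ × 9.80665 m/s² × 320 m = 6.057×10^6 Pa = 6.057 MPa
quartzite: 2620 kg/m³ × 9.80665 m/s² × 7031 m = 1.807×10^8 Pa = 180.7 MPa
Total = 10.64 + 5.329 + 6.057 + 180.7 = 202.68 MPa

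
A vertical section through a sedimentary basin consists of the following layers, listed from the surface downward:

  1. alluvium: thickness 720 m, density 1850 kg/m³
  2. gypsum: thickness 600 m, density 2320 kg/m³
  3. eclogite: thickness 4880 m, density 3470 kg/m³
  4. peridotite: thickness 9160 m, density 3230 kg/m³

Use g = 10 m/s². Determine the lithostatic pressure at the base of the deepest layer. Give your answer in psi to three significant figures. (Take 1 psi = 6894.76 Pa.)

71400 psi

alluvium: 1850 kg/m³ × 10 m/s² × 720 m = 1.332×10^7 Pa = 1932 psi
gypsum: 2320 kg/m³ × 10 m/s² × 600 m = 1.392×10^7 Pa = 2019 psi
eclogite: 3470 kg/m³ × 10 m/s² × 4880 m = 1.693×10^8 Pa = 24560 psi
peridotite: 3230 kg/m³ × 10 m/s² × 9160 m = 2.959×10^8 Pa = 42912 psi
Total = 1932 + 2019 + 24560 + 42912 = 71423 psi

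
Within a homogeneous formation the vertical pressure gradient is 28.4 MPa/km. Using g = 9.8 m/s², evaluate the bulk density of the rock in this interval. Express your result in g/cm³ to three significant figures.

2.90 g/cm³

ρ = (dP/dz)/g = 28.4 MPa/km / 9.8 m/s² = 28400 Pa/m / 9.8 m/s² = 2898.0 kg/m³
= 2.898 g/cm³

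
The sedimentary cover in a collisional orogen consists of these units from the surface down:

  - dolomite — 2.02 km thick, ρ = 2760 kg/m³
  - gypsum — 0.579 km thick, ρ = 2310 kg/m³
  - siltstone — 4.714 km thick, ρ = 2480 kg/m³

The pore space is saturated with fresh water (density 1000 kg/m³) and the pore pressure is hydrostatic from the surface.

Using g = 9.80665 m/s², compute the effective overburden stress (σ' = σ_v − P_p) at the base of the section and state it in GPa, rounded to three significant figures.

0.111 GPa

Overburden (lithostatic) stress σ_v:
dolomite: 2760 kg/m³ × 9.80665 m/s² × 2020 m = 5.467×10^7 Pa = 54.67 MPa
gypsum: 2310 kg/m³ × 9.80665 m/s² × 579 m = 1.312×10^7 Pa = 13.12 MPa
siltstone: 2480 kg/m³ × 9.80665 m/s² × 4714 m = 1.146×10^8 Pa = 114.6 MPa
Total = 54.67 + 13.12 + 114.6 = 182.44 MPa
Pore pressure P_p = 1000 kg/m³ × 9.80665 m/s² × 7313 m = 7.172×10^7 Pa = 71.72 MPa
Effective stress σ' = σ_v − P_p = 182.4 − 71.72 = 110.72 MPa = 0.11072 GPa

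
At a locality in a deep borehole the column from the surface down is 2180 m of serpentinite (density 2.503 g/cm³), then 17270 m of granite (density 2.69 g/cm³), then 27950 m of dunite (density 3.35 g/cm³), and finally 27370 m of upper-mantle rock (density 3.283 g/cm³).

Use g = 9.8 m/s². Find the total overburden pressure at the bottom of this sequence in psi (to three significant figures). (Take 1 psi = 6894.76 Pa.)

serpentinite: 2503 kg/m³ × 9.8 m/s² × 2180 m = 5.347×10^7 Pa = 7756 psi
granite: 2690 kg/m³ × 9.8 m/s² × 17270 m = 4.553×10^8 Pa = 66032 psi
dunite: 3350 kg/m³ × 9.8 m/s² × 27950 m = 9.176×10^8 Pa = 1.331×10^5 psi
upper-mantle rock: 3283 kg/m³ × 9.8 m/s² × 27370 m = 8.806×10^8 Pa = 1.277×10^5 psi
Total = 7756 + 66032 + 1.331×10^5 + 1.277×10^5 = 3.3459×10^5 psi

335000 psi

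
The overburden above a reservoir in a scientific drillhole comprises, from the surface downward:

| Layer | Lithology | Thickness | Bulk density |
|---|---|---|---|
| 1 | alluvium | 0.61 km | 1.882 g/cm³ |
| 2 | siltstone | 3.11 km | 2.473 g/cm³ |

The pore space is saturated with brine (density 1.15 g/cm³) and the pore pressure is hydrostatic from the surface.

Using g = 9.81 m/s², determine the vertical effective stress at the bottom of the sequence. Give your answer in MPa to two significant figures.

45 MPa

Overburden (lithostatic) stress σ_v:
alluvium: 1882 kg/m³ × 9.81 m/s² × 610 m = 1.126×10^7 Pa = 11.26 MPa
siltstone: 2473 kg/m³ × 9.81 m/s² × 3110 m = 7.545×10^7 Pa = 75.45 MPa
Total = 11.26 + 75.45 = 86.711 MPa
Pore pressure P_p = 1150 kg/m³ × 9.81 m/s² × 3720 m = 4.197×10^7 Pa = 41.97 MPa
Effective stress σ' = σ_v − P_p = 86.71 − 41.97 = 44.744 MPa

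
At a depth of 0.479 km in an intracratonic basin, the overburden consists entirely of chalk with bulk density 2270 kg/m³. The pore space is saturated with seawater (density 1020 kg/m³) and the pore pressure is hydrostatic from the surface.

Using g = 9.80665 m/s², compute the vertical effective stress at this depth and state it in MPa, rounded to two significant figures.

Overburden (lithostatic) stress σ_v:
chalk: 2270 kg/m³ × 9.80665 m/s² × 479 m = 1.066×10^7 Pa = 10.66 MPa
Pore pressure P_p = 1020 kg/m³ × 9.80665 m/s² × 479 m = 4.791×10^6 Pa = 4.791 MPa
Effective stress σ' = σ_v − P_p = 10.66 − 4.791 = 5.8717 MPa

5.9 MPa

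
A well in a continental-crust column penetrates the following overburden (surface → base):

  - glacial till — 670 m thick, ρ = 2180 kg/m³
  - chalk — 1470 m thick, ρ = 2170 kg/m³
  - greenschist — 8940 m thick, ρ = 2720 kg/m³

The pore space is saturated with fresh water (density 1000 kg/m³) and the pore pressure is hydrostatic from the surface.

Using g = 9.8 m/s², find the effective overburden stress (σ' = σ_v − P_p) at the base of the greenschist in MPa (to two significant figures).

180 MPa

Overburden (lithostatic) stress σ_v:
glacial till: 2180 kg/m³ × 9.8 m/s² × 670 m = 1.431×10^7 Pa = 14.31 MPa
chalk: 2170 kg/m³ × 9.8 m/s² × 1470 m = 3.126×10^7 Pa = 31.26 MPa
greenschist: 2720 kg/m³ × 9.8 m/s² × 8940 m = 2.383×10^8 Pa = 238.3 MPa
Total = 14.31 + 31.26 + 238.3 = 283.88 MPa
Pore pressure P_p = 1000 kg/m³ × 9.8 m/s² × 11080 m = 1.086×10^8 Pa = 108.6 MPa
Effective stress σ' = σ_v − P_p = 283.9 − 108.6 = 175.30 MPa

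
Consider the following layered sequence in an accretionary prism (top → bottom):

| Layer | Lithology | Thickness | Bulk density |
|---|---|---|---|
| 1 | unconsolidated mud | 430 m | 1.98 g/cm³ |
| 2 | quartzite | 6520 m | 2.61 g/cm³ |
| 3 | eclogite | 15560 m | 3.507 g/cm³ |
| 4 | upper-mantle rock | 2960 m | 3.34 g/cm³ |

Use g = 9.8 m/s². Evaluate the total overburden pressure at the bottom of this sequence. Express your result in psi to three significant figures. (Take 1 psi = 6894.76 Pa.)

unconsolidated mud: 1980 kg/m³ × 9.8 m/s² × 430 m = 8.344×10^6 Pa = 1210 psi
quartzite: 2610 kg/m³ × 9.8 m/s² × 6520 m = 1.668×10^8 Pa = 24188 psi
eclogite: 3507 kg/m³ × 9.8 m/s² × 15560 m = 5.348×10^8 Pa = 77563 psi
upper-mantle rock: 3340 kg/m³ × 9.8 m/s² × 2960 m = 9.689×10^7 Pa = 14052 psi
Total = 1210 + 24188 + 77563 + 14052 = 1.1701×10^5 psi

117000 psi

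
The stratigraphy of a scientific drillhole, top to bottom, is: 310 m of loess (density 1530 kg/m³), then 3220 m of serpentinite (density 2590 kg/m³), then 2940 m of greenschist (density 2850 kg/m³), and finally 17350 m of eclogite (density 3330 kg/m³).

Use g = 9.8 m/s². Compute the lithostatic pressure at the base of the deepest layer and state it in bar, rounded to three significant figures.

7350 bar

loess: 1530 kg/m³ × 9.8 m/s² × 310 m = 4.648×10^6 Pa = 46.48 bar
serpentinite: 2590 kg/m³ × 9.8 m/s² × 3220 m = 8.173×10^7 Pa = 817.3 bar
greenschist: 2850 kg/m³ × 9.8 m/s² × 2940 m = 8.211×10^7 Pa = 821.1 bar
eclogite: 3330 kg/m³ × 9.8 m/s² × 17350 m = 5.662×10^8 Pa = 5662 bar
Total = 46.48 + 817.3 + 821.1 + 5662 = 7346.9 bar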